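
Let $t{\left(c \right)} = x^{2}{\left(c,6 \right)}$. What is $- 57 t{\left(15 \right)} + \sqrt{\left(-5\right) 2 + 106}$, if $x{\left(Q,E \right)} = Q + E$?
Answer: $-25137 + 4 \sqrt{6} \approx -25127.0$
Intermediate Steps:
$x{\left(Q,E \right)} = E + Q$
$t{\left(c \right)} = \left(6 + c\right)^{2}$
$- 57 t{\left(15 \right)} + \sqrt{\left(-5\right) 2 + 106} = - 57 \left(6 + 15\right)^{2} + \sqrt{\left(-5\right) 2 + 106} = - 57 \cdot 21^{2} + \sqrt{-10 + 106} = \left(-57\right) 441 + \sqrt{96} = -25137 + 4 \sqrt{6}$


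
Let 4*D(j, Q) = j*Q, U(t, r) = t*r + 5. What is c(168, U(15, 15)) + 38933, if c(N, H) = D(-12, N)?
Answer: 38429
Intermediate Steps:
U(t, r) = 5 + r*t (U(t, r) = r*t + 5 = 5 + r*t)
D(j, Q) = Q*j/4 (D(j, Q) = (j*Q)/4 = (Q*j)/4 = Q*j/4)
c(N, H) = -3*N (c(N, H) = (¼)*N*(-12) = -3*N)
c(168, U(15, 15)) + 38933 = -3*168 + 38933 = -504 + 38933 = 38429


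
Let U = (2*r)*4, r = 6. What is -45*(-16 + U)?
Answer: -1440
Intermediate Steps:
U = 48 (U = (2*6)*4 = 12*4 = 48)
-45*(-16 + U) = -45*(-16 + 48) = -45*32 = -1440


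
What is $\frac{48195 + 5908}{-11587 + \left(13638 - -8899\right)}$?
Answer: $\frac{54103}{10950} \approx 4.9409$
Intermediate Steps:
$\frac{48195 + 5908}{-11587 + \left(13638 - -8899\right)} = \frac{54103}{-11587 + \left(13638 + 8899\right)} = \frac{54103}{-11587 + 22537} = \frac{54103}{10950}$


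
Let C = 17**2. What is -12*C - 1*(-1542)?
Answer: -1926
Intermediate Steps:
C = 289
-12*C - 1*(-1542) = -12*289 - 1*(-1542) = -3468 + 1542 = -1926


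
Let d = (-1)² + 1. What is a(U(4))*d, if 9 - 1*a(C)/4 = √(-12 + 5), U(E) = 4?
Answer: 72 - 8*I*√7 ≈ 72.0 - 21.166*I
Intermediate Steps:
d = 2 (d = 1 + 1 = 2)
a(C) = 36 - 4*I*√7 (a(C) = 36 - 4*√(-12 + 5) = 36 - 4*I*√7)
a(U(4))*d = (36 - 4*I*√7)*2 = 72 - 8*I*√7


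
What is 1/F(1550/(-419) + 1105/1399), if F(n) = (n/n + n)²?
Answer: 343608164761/1252774287076 ≈ 0.27428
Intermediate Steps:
F(n) = (1 + n)²
1/F(1550/(-419) + 1105/1399) = 1/((1 + (1550/(-419) + 1105/1399))²) = 1/((1 + (1550*(-1/419) + 1105*(1/1399)))²) = 1/((1 + (-1550/419 + 1105/1399))²) = 1/((1 - 1705455/586181)²) = 1/((-1119274/586181)²) = 1/(1252774287076/343608164761) = 343608164761/1252774287076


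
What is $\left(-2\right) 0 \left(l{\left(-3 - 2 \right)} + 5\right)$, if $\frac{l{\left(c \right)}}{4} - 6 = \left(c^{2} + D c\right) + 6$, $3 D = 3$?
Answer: $0$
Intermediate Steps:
$D = 1$ ($D = \frac{1}{3} \cdot 3 = 1$)
$l{\left(c \right)} = 48 + 4 c + 4 c^{2}$ ($l{\left(c \right)} = 24 + 4 \left(\left(c^{2} + 1 c\right) + 6\right) = 24 + 4 \left(\left(c^{2} + c\right) + 6\right) = 24 + 4 \left(\left(c + c^{2}\right) + 6\right) = 24 + 4 \left(6 + c + c^{2}\right) = 24 + \left(24 + 4 c + 4 c^{2}\right) = 48 + 4 c + 4 c^{2}$)
$\left(-2\right) 0 \left(l{\left(-3 - 2 \right)} + 5\right) = \left(-2\right) 0 \left(\left(48 + 4 \left(-3 - 2\right) + 4 \left(-3 - 2\right)^{2}\right) + 5\right) = 0 \left(\left(48 + 4 \left(-5\right) + 4 \left(-5\right)^{2}\right) + 5\right) = 0 \left(\left(48 - 20 + 4 \cdot 25\right) + 5\right) = 0 \left(\left(48 - 20 + 100\right) + 5\right) = 0 \left(128 + 5\right) = 0 \cdot 133 = 0$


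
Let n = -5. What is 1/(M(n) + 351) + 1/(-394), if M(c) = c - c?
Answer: 43/138294 ≈ 0.00031093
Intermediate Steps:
M(c) = 0
1/(M(n) + 351) + 1/(-394) = 1/(0 + 351) + 1/(-394) = 1/351 - 1/394 = 43/138294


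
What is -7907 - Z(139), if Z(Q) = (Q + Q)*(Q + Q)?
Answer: -85191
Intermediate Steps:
Z(Q) = 4*Q**2 (Z(Q) = (2*Q)*(2*Q) = 4*Q**2)
-7907 - Z(139) = -7907 - 4*139**2 = -7907 - 4*19321 = -7907 - 1*77284 = -7907 - 77284 = -85191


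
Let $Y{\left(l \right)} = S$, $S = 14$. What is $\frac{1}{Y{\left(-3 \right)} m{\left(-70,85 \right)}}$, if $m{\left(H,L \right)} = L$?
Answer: $\frac{1}{1190} \approx 0.00084034$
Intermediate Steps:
$Y{\left(l \right)} = 14$
$\frac{1}{Y{\left(-3 \right)} m{\left(-70,85 \right)}} = \frac{1}{14 \cdot 85} = \frac{1}{1190}$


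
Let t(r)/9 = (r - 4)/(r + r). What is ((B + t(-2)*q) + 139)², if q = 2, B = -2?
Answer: 26896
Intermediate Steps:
t(r) = 9*(-4 + r)/(2*r) (t(r) = 9*((r - 4)/(r + r)) = 9*((-4 + r)/((2*r))) = 9*((-4 + r)*(1/(2*r))) = 9*((-4 + r)/(2*r)) = 9*(-4 + r)/(2*r))
((B + t(-2)*q) + 139)² = ((-2 + (9/2 - 18/(-2))*2) + 139)² = ((-2 + (9/2 - 18*(-½))*2) + 139)² = ((-2 + (9/2 + 9)*2) + 139)² = ((-2 + (27/2)*2) + 139)² = ((-2 + 27) + 139)² = (25 + 139)² = 164² = 26896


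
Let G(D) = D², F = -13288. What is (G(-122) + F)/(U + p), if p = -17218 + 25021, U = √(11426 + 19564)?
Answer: 4151196/20285273 - 532*√30990/20285273 ≈ 0.20002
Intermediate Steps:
U = √30990 ≈ 176.04
p = 7803
(G(-122) + F)/(U + p) = ((-122)² - 13288)/(√30990 + 7803) = (14884 - 13288)/(7803 + √30990) = 1596/(7803 + √30990)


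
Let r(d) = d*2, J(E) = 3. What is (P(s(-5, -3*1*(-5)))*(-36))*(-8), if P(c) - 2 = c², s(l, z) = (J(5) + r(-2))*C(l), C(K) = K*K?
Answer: 180576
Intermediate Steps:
C(K) = K²
r(d) = 2*d
s(l, z) = -l² (s(l, z) = (3 + 2*(-2))*l² = (3 - 4)*l² = -l²)
P(c) = 2 + c²
(P(s(-5, -3*1*(-5)))*(-36))*(-8) = ((2 + (-1*(-5)²)²)*(-36))*(-8) = ((2 + (-1*25)²)*(-36))*(-8) = ((2 + (-25)²)*(-36))*(-8) = ((2 + 625)*(-36))*(-8) = (627*(-36))*(-8) = -22572*(-8) = 180576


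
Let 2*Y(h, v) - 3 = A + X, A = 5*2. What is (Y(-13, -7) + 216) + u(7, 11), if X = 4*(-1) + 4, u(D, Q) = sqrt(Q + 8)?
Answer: 445/2 + sqrt(19) ≈ 226.86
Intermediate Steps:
A = 10
u(D, Q) = sqrt(8 + Q)
X = 0 (X = -4 + 4 = 0)
Y(h, v) = 13/2 (Y(h, v) = 3/2 + (10 + 0)/2 = 3/2 + (1/2)*10 = 3/2 + 5 = 13/2)
(Y(-13, -7) + 216) + u(7, 11) = (13/2 + 216) + sqrt(8 + 11) = 445/2 + sqrt(19)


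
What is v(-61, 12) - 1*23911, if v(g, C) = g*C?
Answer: -24643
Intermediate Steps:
v(g, C) = C*g
v(-61, 12) - 1*23911 = 12*(-61) - 1*23911 = -732 - 23911 = -24643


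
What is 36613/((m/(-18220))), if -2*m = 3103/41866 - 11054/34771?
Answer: -4306414133391920/786901 ≈ -5.4726e+9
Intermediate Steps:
m = 32262941/264676852 (m = -(3103/41866 - 11054/34771)/2 = -½*(-32262941/132338426) = 32262941/264676852 ≈ 0.12190)
36613/((m/(-18220))) = 36613/(((32262941/264676852)/(-18220))) = 36613/(((32262941/264676852)*(-1/18220))) = 36613/(-32262941/4822412243440) = 36613*(-4822412243440/32262941) = -4306414133391920/786901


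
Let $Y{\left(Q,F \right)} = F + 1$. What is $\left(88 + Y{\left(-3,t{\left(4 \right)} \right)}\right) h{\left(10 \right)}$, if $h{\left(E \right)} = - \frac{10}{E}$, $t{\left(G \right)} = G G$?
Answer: $-105$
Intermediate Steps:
$t{\left(G \right)} = G^{2}$
$Y{\left(Q,F \right)} = 1 + F$
$\left(88 + Y{\left(-3,t{\left(4 \right)} \right)}\right) h{\left(10 \right)} = \left(88 + \left(1 + 4^{2}\right)\right) \left(- \frac{10}{10}\right) = \left(88 + \left(1 + 16\right)\right) \left(\left(-10\right) \frac{1}{10}\right) = \left(88 + 17\right) \left(-1\right) = 105 \left(-1\right) = -105$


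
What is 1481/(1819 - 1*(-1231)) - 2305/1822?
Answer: -1082967/1389275 ≈ -0.77952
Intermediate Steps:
1481/(1819 - 1*(-1231)) - 2305/1822 = 1481/(1819 + 1231) - 2305*1/1822 = 1481/3050 - 2305/1822 = -1082967/1389275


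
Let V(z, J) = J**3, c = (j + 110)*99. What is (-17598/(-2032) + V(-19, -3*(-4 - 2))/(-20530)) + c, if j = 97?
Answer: 213813774399/10429240 ≈ 20501.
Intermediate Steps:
c = 20493 (c = (97 + 110)*99 = 207*99 = 20493)
(-17598/(-2032) + V(-19, -3*(-4 - 2))/(-20530)) + c = (-17598/(-2032) + (-3*(-4 - 2))**3/(-20530)) + 20493 = (-17598*(-1/2032) + (-3*(-6))**3*(-1/20530)) + 20493 = (8799/1016 + 18**3*(-1/20530)) + 20493 = (8799/1016 + 5832*(-1/20530)) + 20493 = (8799/1016 - 2916/10265) + 20493 = 87359079/10429240 + 20493 = 213813774399/10429240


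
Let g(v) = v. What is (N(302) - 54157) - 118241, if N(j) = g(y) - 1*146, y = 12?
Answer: -172532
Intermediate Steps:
N(j) = -134 (N(j) = 12 - 1*146 = 12 - 146 = -134)
(N(302) - 54157) - 118241 = (-134 - 54157) - 118241 = -54291 - 118241 = -172532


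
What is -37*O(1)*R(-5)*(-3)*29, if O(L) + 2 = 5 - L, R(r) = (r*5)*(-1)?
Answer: 160950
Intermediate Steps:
R(r) = -5*r (R(r) = (5*r)*(-1) = -5*r)
O(L) = 3 - L (O(L) = -2 + (5 - L) = 3 - L)
-37*O(1)*R(-5)*(-3)*29 = -37*(3 - 1*1)*(-5*(-5))*(-3)*29 = -37*(3 - 1)*25*(-3)*29 = -37*2*25*(-3)*29 = -1850*(-3)*29 = -37*(-150)*29 = 5550*29 = 160950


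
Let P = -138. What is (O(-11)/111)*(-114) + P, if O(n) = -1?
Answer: -5068/37 ≈ -136.97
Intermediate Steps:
(O(-11)/111)*(-114) + P = -1/111*(-114) - 138 = 38/37 - 138 = -5068/37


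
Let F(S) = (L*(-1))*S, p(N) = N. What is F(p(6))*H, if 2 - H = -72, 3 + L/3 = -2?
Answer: 6660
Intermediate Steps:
L = -15 (L = -9 + 3*(-2) = -9 - 6 = -15)
F(S) = 15*S (F(S) = (-15*(-1))*S = 15*S)
H = 74 (H = 2 - 1*(-72) = 2 + 72 = 74)
F(p(6))*H = (15*6)*74 = 90*74 = 6660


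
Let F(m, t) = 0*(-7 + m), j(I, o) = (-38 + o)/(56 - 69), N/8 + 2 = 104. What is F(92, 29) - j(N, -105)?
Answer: -11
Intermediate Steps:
N = 816 (N = -16 + 8*104 = -16 + 832 = 816)
j(I, o) = 38/13 - o/13 (j(I, o) = (-38 + o)/(-13) = (-38 + o)*(-1/13) = 38/13 - o/13)
F(m, t) = 0
F(92, 29) - j(N, -105) = 0 - (38/13 - 1/13*(-105)) = 0 - (38/13 + 105/13) = 0 - 1*11 = 0 - 11 = -11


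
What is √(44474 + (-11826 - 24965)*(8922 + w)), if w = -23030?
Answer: 9*√6408542 ≈ 22784.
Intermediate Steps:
√(44474 + (-11826 - 24965)*(8922 + w)) = √(44474 + (-11826 - 24965)*(8922 - 23030)) = √(44474 - 36791*(-14108)) = √(44474 + 519047428) = √519091902 = 9*√6408542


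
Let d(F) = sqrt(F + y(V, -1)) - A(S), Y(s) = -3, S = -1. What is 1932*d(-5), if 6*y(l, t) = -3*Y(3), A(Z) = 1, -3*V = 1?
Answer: -1932 + 966*I*sqrt(14) ≈ -1932.0 + 3614.4*I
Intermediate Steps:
V = -1/3 (V = -1/3*1 = -1/3 ≈ -0.33333)
y(l, t) = 3/2 (y(l, t) = (-3*(-3))/6 = (1/6)*9 = 3/2)
d(F) = -1 + sqrt(3/2 + F) (d(F) = sqrt(F + 3/2) - 1*1 = sqrt(3/2 + F) - 1 = -1 + sqrt(3/2 + F))
1932*d(-5) = 1932*(-1 + sqrt(6 + 4*(-5))/2) = 1932*(-1 + sqrt(6 - 20)/2) = 1932*(-1 + sqrt(-14)/2) = 1932*(-1 + (I*sqrt(14))/2) = 1932*(-1 + I*sqrt(14)/2) = -1932 + 966*I*sqrt(14)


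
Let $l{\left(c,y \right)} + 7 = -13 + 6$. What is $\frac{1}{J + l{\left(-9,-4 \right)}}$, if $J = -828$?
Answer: $- \frac{1}{842} \approx -0.0011876$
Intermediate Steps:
$l{\left(c,y \right)} = -14$ ($l{\left(c,y \right)} = -7 + \left(-13 + 6\right) = -7 - 7 = -14$)
$\frac{1}{J + l{\left(-9,-4 \right)}} = \frac{1}{-828 - 14} = \frac{1}{-842} = - \frac{1}{842}$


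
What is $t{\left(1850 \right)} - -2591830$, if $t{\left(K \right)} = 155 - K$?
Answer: $2590135$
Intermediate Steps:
$t{\left(1850 \right)} - -2591830 = \left(155 - 1850\right) - -2591830 = \left(155 - 1850\right) + 2591830 = -1695 + 2591830 = 2590135$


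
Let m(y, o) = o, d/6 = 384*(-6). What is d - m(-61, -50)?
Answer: -13774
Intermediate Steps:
d = -13824 (d = 6*(384*(-6)) = 6*(-2304) = -13824)
d - m(-61, -50) = -13824 - 1*(-50) = -13824 + 50 = -13774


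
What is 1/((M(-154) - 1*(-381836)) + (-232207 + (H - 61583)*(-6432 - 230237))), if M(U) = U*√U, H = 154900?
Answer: I/(2*(-11042545722*I + 77*√154)) ≈ -4.5279e-11 + 3.9182e-18*I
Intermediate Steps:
M(U) = U^(3/2)
1/((M(-154) - 1*(-381836)) + (-232207 + (H - 61583)*(-6432 - 230237))) = 1/(((-154)^(3/2) - 1*(-381836)) + (-232207 + (154900 - 61583)*(-6432 - 230237))) = 1/((-154*I*√154 + 381836) + (-232207 + 93317*(-236669))) = 1/((381836 - 154*I*√154) + (-232207 - 22085241073)) = 1/((381836 - 154*I*√154) - 22085473280) = 1/(-22085091444 - 154*I*√154)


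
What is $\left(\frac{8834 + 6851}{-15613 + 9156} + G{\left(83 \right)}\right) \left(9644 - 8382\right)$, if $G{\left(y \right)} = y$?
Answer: $\frac{656550452}{6457} \approx 1.0168 \cdot 10^{5}$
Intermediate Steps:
$\left(\frac{8834 + 6851}{-15613 + 9156} + G{\left(83 \right)}\right) \left(9644 - 8382\right) = \left(\frac{8834 + 6851}{-15613 + 9156} + 83\right) \left(9644 - 8382\right) = \left(\frac{15685}{-6457} + 83\right) 1262 = \left(15685 \left(- \frac{1}{6457}\right) + 83\right) 1262 = \left(- \frac{15685}{6457} + 83\right) 1262 = \frac{520246}{6457} \cdot 1262 = \frac{656550452}{6457}$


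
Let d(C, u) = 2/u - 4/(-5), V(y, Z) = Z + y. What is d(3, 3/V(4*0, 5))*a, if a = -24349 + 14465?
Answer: -612808/15 ≈ -40854.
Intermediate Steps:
a = -9884
d(C, u) = 4/5 + 2/u (d(C, u) = 2/u - 4*(-1/5) = 2/u + 4/5 = 4/5 + 2/u)
d(3, 3/V(4*0, 5))*a = (4/5 + 2/((3/(5 + 4*0))))*(-9884) = (4/5 + 2/((3/(5 + 0))))*(-9884) = (4/5 + 2/((3/5)))*(-9884) = (4/5 + 2/((3*(1/5))))*(-9884) = (4/5 + 2/(3/5))*(-9884) = (4/5 + 2*(5/3))*(-9884) = (4/5 + 10/3)*(-9884) = (62/15)*(-9884) = -612808/15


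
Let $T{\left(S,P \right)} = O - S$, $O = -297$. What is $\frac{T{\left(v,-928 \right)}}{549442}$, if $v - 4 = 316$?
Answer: $- \frac{617}{549442} \approx -0.001123$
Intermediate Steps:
$v = 320$ ($v = 4 + 316 = 320$)
$T{\left(S,P \right)} = -297 - S$
$\frac{T{\left(v,-928 \right)}}{549442} = \frac{-297 - 320}{549442} = \left(-297 - 320\right) \frac{1}{549442} = \left(-617\right) \frac{1}{549442} = - \frac{617}{549442}$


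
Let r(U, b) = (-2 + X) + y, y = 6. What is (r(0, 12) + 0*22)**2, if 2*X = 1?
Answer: 81/4 ≈ 20.250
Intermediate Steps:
X = 1/2 (X = (1/2)*1 = 1/2 ≈ 0.50000)
r(U, b) = 9/2 (r(U, b) = (-2 + 1/2) + 6 = -3/2 + 6 = 9/2)
(r(0, 12) + 0*22)**2 = (9/2 + 0*22)**2 = (9/2 + 0)**2 = (9/2)**2 = 81/4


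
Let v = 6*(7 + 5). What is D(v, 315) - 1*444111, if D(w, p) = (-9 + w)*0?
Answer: -444111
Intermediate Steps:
v = 72 (v = 6*12 = 72)
D(w, p) = 0
D(v, 315) - 1*444111 = 0 - 1*444111 = 0 - 444111 = -444111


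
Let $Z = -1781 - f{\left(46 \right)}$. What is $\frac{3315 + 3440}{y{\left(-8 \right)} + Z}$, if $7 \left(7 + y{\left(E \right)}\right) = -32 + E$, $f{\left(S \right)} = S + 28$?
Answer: $- \frac{47285}{13074} \approx -3.6167$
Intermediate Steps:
$f{\left(S \right)} = 28 + S$
$Z = -1855$ ($Z = -1781 - \left(28 + 46\right) = -1781 - 74 = -1855$)
$y{\left(E \right)} = - \frac{81}{7} + \frac{E}{7}$ ($y{\left(E \right)} = -7 + \frac{-32 + E}{7} = -7 + \left(- \frac{32}{7} + \frac{E}{7}\right) = - \frac{81}{7} + \frac{E}{7}$)
$\frac{3315 + 3440}{y{\left(-8 \right)} + Z} = \frac{3315 + 3440}{\left(- \frac{81}{7} + \frac{1}{7} \left(-8\right)\right) - 1855} = \frac{6755}{\left(- \frac{81}{7} - \frac{8}{7}\right) - 1855} = \frac{6755}{- \frac{89}{7} - 1855} = \frac{6755}{- \frac{13074}{7}} = 6755 \left(- \frac{7}{13074}\right) = - \frac{47285}{13074}$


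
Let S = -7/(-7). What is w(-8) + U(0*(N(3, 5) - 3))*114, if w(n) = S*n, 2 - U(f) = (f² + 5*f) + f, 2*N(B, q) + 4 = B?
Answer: 220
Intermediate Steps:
S = 1 (S = -7*(-⅐) = 1)
N(B, q) = -2 + B/2
U(f) = 2 - f² - 6*f (U(f) = 2 - ((f² + 5*f) + f) = 2 - (f² + 6*f) = 2 + (-f² - 6*f) = 2 - f² - 6*f)
w(n) = n (w(n) = 1*n = n)
w(-8) + U(0*(N(3, 5) - 3))*114 = -8 + (2 - (0*((-2 + (½)*3) - 3))² - 0*((-2 + (½)*3) - 3))*114 = -8 + (2 - (0*((-2 + 3/2) - 3))² - 0*((-2 + 3/2) - 3))*114 = -8 + (2 - (0*(-½ - 3))² - 0*(-½ - 3))*114 = -8 + (2 - (0*(-7/2))² - 0*(-7)/2)*114 = -8 + (2 - 1*0² - 6*0)*114 = -8 + (2 - 1*0 + 0)*114 = -8 + (2 + 0 + 0)*114 = -8 + 2*114 = -8 + 228 = 220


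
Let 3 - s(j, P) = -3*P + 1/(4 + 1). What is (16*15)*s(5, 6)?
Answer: 4992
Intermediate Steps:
s(j, P) = 14/5 + 3*P (s(j, P) = 3 - (-3*P + 1/(4 + 1)) = 3 - (-3*P + 1/5) = 3 - (1/5 - 3*P) = 3 + (-1/5 + 3*P) = 14/5 + 3*P)
(16*15)*s(5, 6) = (16*15)*(14/5 + 3*6) = 240*(14/5 + 18) = 240*(104/5) = 4992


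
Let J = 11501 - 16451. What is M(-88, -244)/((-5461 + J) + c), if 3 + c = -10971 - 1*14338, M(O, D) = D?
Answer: 244/35723 ≈ 0.0068303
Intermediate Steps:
c = -25312 (c = -3 + (-10971 - 1*14338) = -3 + (-10971 - 14338) = -3 - 25309 = -25312)
J = -4950
M(-88, -244)/((-5461 + J) + c) = -244/((-5461 - 4950) - 25312) = -244/(-10411 - 25312) = -244/(-35723) = -244*(-1/35723) = 244/35723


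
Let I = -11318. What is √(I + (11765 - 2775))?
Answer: 2*I*√582 ≈ 48.249*I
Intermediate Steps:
√(I + (11765 - 2775)) = √(-11318 + (11765 - 2775)) = √(-11318 + 8990) = √(-2328) = 2*I*√582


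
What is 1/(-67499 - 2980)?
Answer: -1/70479 ≈ -1.4189e-5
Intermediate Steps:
1/(-67499 - 2980) = 1/(-70479) = -1/70479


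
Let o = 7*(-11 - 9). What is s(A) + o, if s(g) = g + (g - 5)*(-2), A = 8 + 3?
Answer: -141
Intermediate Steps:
o = -140 (o = 7*(-20) = -140)
A = 11
s(g) = 10 - g (s(g) = g + (-5 + g)*(-2) = g + (10 - 2*g) = 10 - g)
s(A) + o = (10 - 1*11) - 140 = (10 - 11) - 140 = -1 - 140 = -141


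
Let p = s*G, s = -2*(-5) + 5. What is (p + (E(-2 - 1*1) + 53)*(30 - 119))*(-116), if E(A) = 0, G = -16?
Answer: 575012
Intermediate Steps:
s = 15 (s = 10 + 5 = 15)
p = -240 (p = 15*(-16) = -240)
(p + (E(-2 - 1*1) + 53)*(30 - 119))*(-116) = (-240 + (0 + 53)*(30 - 119))*(-116) = (-240 + 53*(-89))*(-116) = (-240 - 4717)*(-116) = -4957*(-116) = 575012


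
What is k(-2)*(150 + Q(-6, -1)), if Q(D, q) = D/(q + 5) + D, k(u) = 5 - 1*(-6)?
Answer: 3135/2 ≈ 1567.5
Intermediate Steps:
k(u) = 11 (k(u) = 5 + 6 = 11)
Q(D, q) = D + D/(5 + q) (Q(D, q) = D/(5 + q) + D = D + D/(5 + q))
k(-2)*(150 + Q(-6, -1)) = 11*(150 - 6*(6 - 1)/(5 - 1)) = 11*(150 - 6*5/4) = 11*(150 - 6*¼*5) = 11*(150 - 15/2) = 11*(285/2) = 3135/2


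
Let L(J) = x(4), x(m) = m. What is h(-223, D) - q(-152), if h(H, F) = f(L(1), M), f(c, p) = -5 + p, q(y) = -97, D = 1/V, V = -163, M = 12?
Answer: 104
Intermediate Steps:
D = -1/163 (D = 1/(-163) = -1/163 ≈ -0.0061350)
L(J) = 4
h(H, F) = 7 (h(H, F) = -5 + 12 = 7)
h(-223, D) - q(-152) = 7 - 1*(-97) = 7 + 97 = 104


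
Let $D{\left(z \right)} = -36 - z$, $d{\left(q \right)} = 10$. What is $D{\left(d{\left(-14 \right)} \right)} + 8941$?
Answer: $8895$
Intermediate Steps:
$D{\left(d{\left(-14 \right)} \right)} + 8941 = \left(-36 - 10\right) + 8941 = -46 + 8941 = 8895$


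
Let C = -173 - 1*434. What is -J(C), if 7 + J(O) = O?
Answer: 614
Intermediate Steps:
C = -607 (C = -173 - 434 = -607)
J(O) = -7 + O
-J(C) = -(-7 - 607) = -1*(-614) = 614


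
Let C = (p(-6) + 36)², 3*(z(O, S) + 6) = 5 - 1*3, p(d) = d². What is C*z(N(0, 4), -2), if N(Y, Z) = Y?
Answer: -27648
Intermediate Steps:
z(O, S) = -16/3 (z(O, S) = -6 + (5 - 1*3)/3 = -6 + (5 - 3)/3 = -6 + (⅓)*2 = -6 + ⅔ = -16/3)
C = 5184 (C = ((-6)² + 36)² = (36 + 36)² = 72² = 5184)
C*z(N(0, 4), -2) = 5184*(-16/3) = -27648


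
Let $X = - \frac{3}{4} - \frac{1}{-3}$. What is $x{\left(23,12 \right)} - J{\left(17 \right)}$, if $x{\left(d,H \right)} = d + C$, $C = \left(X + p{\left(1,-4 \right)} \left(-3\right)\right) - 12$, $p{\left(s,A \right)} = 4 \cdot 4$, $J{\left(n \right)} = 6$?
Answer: $- \frac{521}{12} \approx -43.417$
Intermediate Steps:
$p{\left(s,A \right)} = 16$
$X = - \frac{5}{12}$ ($X = \left(-3\right) \frac{1}{4} - - \frac{1}{3} = - \frac{3}{4} + \frac{1}{3} = - \frac{5}{12} \approx -0.41667$)
$C = - \frac{725}{12}$ ($C = \left(- \frac{5}{12} + 16 \left(-3\right)\right) - 12 = \left(- \frac{5}{12} - 48\right) - 12 = - \frac{581}{12} - 12 = - \frac{725}{12} \approx -60.417$)
$x{\left(d,H \right)} = - \frac{725}{12} + d$ ($x{\left(d,H \right)} = d - \frac{725}{12} = - \frac{725}{12} + d$)
$x{\left(23,12 \right)} - J{\left(17 \right)} = \left(- \frac{725}{12} + 23\right) - 6 = - \frac{449}{12} - 6 = - \frac{521}{12}$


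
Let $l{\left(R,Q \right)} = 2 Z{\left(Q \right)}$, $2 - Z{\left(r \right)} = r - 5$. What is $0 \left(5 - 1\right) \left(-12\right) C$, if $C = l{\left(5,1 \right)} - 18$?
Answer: $0$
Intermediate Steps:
$Z{\left(r \right)} = 7 - r$ ($Z{\left(r \right)} = 2 - \left(r - 5\right) = 2 - \left(-5 + r\right) = 7 - r$)
$l{\left(R,Q \right)} = 14 - 2 Q$ ($l{\left(R,Q \right)} = 2 \left(7 - Q\right) = 14 - 2 Q$)
$C = -6$ ($C = \left(14 - 2\right) - 18 = 12 - 18 = -6$)
$0 \left(5 - 1\right) \left(-12\right) C = 0 \left(5 - 1\right) \left(-12\right) \left(-6\right) = 0 \cdot 4 \left(-12\right) \left(-6\right) = 0 \left(-12\right) \left(-6\right) = 0 \left(-6\right) = 0$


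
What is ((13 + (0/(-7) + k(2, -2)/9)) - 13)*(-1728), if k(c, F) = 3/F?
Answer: 288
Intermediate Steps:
((13 + (0/(-7) + k(2, -2)/9)) - 13)*(-1728) = ((13 + (0/(-7) + (3/(-2))/9)) - 13)*(-1728) = ((13 + (0*(-⅐) + (3*(-½))*(⅑))) - 13)*(-1728) = ((13 + (0 - 3/2*⅑)) - 13)*(-1728) = ((13 + (0 - ⅙)) - 13)*(-1728) = ((13 - ⅙) - 13)*(-1728) = (77/6 - 13)*(-1728) = -⅙*(-1728) = 288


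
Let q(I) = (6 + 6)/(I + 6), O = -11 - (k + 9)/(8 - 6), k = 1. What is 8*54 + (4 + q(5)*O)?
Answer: 4604/11 ≈ 418.55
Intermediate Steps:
O = -16 (O = -11 - (1 + 9)/(8 - 6) = -11 - 10/2 = -11 - 1*5 = -11 - 5 = -16)
q(I) = 12/(6 + I)
8*54 + (4 + q(5)*O) = 8*54 + (4 + (12/(6 + 5))*(-16)) = 432 + (4 + (12/11)*(-16)) = 432 + (4 - 192/11) = 432 - 148/11 = 4604/11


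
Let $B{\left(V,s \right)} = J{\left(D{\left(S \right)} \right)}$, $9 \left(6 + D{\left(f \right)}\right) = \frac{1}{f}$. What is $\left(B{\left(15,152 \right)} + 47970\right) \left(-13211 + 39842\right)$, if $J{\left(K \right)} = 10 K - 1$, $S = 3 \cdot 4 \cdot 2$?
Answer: $\frac{15310389743}{12} \approx 1.2759 \cdot 10^{9}$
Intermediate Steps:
$S = 24$ ($S = 12 \cdot 2 = 24$)
$D{\left(f \right)} = -6 + \frac{1}{9 f}$
$J{\left(K \right)} = -1 + 10 K$
$B{\left(V,s \right)} = - \frac{6583}{108}$ ($B{\left(V,s \right)} = -1 + 10 \left(-6 + \frac{1}{9 \cdot 24}\right) = -1 + 10 \left(-6 + \frac{1}{9} \cdot \frac{1}{24}\right) = -1 + 10 \left(-6 + \frac{1}{216}\right) = -1 + 10 \left(- \frac{1295}{216}\right) = -1 - \frac{6475}{108} = - \frac{6583}{108}$)
$\left(B{\left(15,152 \right)} + 47970\right) \left(-13211 + 39842\right) = \left(- \frac{6583}{108} + 47970\right) \left(-13211 + 39842\right) = \frac{5174177}{108} \cdot 26631 = \frac{15310389743}{12}$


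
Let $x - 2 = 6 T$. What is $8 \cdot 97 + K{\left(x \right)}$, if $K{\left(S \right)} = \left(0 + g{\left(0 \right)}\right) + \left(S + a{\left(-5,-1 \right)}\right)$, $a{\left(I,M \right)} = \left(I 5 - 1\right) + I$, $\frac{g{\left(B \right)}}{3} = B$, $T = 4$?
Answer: $771$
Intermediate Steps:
$g{\left(B \right)} = 3 B$
$a{\left(I,M \right)} = -1 + 6 I$ ($a{\left(I,M \right)} = \left(5 I - 1\right) + I = \left(-1 + 5 I\right) + I = -1 + 6 I$)
$x = 26$ ($x = 2 + 6 \cdot 4 = 2 + 24 = 26$)
$K{\left(S \right)} = -31 + S$ ($K{\left(S \right)} = \left(0 + 3 \cdot 0\right) + \left(S + \left(-1 + 6 \left(-5\right)\right)\right) = \left(0 + 0\right) + \left(S - 31\right) = 0 + \left(S - 31\right) = 0 + \left(-31 + S\right) = -31 + S$)
$8 \cdot 97 + K{\left(x \right)} = 8 \cdot 97 + \left(-31 + 26\right) = 776 - 5 = 771$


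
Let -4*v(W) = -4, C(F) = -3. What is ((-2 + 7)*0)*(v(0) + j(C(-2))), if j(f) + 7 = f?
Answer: 0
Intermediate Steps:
j(f) = -7 + f
v(W) = 1 (v(W) = -¼*(-4) = 1)
((-2 + 7)*0)*(v(0) + j(C(-2))) = ((-2 + 7)*0)*(1 + (-7 - 3)) = (5*0)*(1 - 10) = 0*(-9) = 0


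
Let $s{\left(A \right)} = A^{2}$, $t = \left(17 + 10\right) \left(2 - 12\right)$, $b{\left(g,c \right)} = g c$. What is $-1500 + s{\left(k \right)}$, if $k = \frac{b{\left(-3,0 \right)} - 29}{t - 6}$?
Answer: $- \frac{114263159}{76176} \approx -1500.0$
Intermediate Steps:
$b{\left(g,c \right)} = c g$
$t = -270$ ($t = 27 \left(-10\right) = -270$)
$k = \frac{29}{276}$ ($k = \frac{0 \left(-3\right) - 29}{-270 - 6} = \frac{0 - 29}{-276} = \left(-29\right) \left(- \frac{1}{276}\right) = \frac{29}{276} \approx 0.10507$)
$-1500 + s{\left(k \right)} = -1500 + \left(\frac{29}{276}\right)^{2} = -1500 + \frac{841}{76176} = - \frac{114263159}{76176}$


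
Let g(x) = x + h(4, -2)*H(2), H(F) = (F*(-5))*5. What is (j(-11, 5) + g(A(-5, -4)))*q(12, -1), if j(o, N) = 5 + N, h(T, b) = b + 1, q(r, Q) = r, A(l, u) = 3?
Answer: 756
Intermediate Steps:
h(T, b) = 1 + b
H(F) = -25*F (H(F) = -5*F*5 = -25*F)
g(x) = 50 + x (g(x) = x + (1 - 2)*(-25*2) = x - 1*(-50) = x + 50 = 50 + x)
(j(-11, 5) + g(A(-5, -4)))*q(12, -1) = ((5 + 5) + (50 + 3))*12 = (10 + 53)*12 = 63*12 = 756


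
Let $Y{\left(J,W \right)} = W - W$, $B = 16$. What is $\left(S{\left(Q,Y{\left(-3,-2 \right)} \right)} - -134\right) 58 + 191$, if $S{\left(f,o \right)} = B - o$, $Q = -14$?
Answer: $8891$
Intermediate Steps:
$Y{\left(J,W \right)} = 0$
$S{\left(f,o \right)} = 16 - o$
$\left(S{\left(Q,Y{\left(-3,-2 \right)} \right)} - -134\right) 58 + 191 = \left(\left(16 - 0\right) - -134\right) 58 + 191 = \left(\left(16 + 0\right) + 134\right) 58 + 191 = \left(16 + 134\right) 58 + 191 = 150 \cdot 58 + 191 = 8700 + 191 = 8891$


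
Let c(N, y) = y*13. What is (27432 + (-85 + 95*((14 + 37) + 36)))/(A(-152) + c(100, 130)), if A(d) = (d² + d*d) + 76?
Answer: 17806/23987 ≈ 0.74232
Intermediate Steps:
c(N, y) = 13*y
A(d) = 76 + 2*d² (A(d) = (d² + d²) + 76 = 2*d² + 76 = 76 + 2*d²)
(27432 + (-85 + 95*((14 + 37) + 36)))/(A(-152) + c(100, 130)) = (27432 + (-85 + 95*((14 + 37) + 36)))/((76 + 2*(-152)²) + 13*130) = (27432 + (-85 + 95*(51 + 36)))/((76 + 2*23104) + 1690) = (27432 + (-85 + 95*87))/((76 + 46208) + 1690) = (27432 + (-85 + 8265))/(46284 + 1690) = (27432 + 8180)/47974 = 35612*(1/47974) = 17806/23987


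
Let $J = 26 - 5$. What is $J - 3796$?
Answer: $-3775$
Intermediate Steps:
$J = 21$
$J - 3796 = 21 - 3796 = -3775$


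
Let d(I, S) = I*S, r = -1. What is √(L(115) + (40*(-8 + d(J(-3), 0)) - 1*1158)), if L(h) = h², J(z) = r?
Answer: √11747 ≈ 108.38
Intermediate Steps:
J(z) = -1
√(L(115) + (40*(-8 + d(J(-3), 0)) - 1*1158)) = √(115² + (40*(-8 - 1*0) - 1*1158)) = √(13225 + (40*(-8 + 0) - 1158)) = √(13225 + (40*(-8) - 1158)) = √(13225 + (-320 - 1158)) = √(13225 - 1478) = √11747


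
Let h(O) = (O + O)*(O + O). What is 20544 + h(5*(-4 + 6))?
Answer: 20944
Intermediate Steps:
h(O) = 4*O**2 (h(O) = (2*O)*(2*O) = 4*O**2)
20544 + h(5*(-4 + 6)) = 20544 + 4*(5*(-4 + 6))**2 = 20544 + 4*(5*2)**2 = 20544 + 4*10**2 = 20544 + 4*100 = 20544 + 400 = 20944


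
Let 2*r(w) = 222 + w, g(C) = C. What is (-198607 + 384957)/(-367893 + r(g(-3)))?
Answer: -372700/735567 ≈ -0.50668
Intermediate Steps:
r(w) = 111 + w/2 (r(w) = (222 + w)/2 = 111 + w/2)
(-198607 + 384957)/(-367893 + r(g(-3))) = (-198607 + 384957)/(-367893 + (111 + (1/2)*(-3))) = 186350/(-367893 + (111 - 3/2)) = 186350/(-367893 + 219/2) = 186350/(-735567/2) = 186350*(-2/735567) = -372700/735567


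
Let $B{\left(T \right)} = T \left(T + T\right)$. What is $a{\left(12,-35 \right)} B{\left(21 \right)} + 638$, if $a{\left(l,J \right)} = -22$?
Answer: $-18766$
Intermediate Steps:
$B{\left(T \right)} = 2 T^{2}$ ($B{\left(T \right)} = T 2 T = 2 T^{2}$)
$a{\left(12,-35 \right)} B{\left(21 \right)} + 638 = - 22 \cdot 2 \cdot 21^{2} + 638 = - 22 \cdot 2 \cdot 441 + 638 = \left(-22\right) 882 + 638 = -19404 + 638 = -18766$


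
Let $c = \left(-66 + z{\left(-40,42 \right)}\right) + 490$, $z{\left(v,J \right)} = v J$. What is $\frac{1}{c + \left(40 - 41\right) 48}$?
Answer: $- \frac{1}{1304} \approx -0.00076687$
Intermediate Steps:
$z{\left(v,J \right)} = J v$
$c = -1256$ ($c = \left(-66 + 42 \left(-40\right)\right) + 490 = \left(-66 - 1680\right) + 490 = -1746 + 490 = -1256$)
$\frac{1}{c + \left(40 - 41\right) 48} = \frac{1}{-1256 + \left(40 - 41\right) 48} = \frac{1}{-1256 - 48} = \frac{1}{-1304} = - \frac{1}{1304}$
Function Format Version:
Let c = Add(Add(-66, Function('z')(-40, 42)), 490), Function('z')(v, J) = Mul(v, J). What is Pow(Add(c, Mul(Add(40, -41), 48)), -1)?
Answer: Rational(-1, 1304) ≈ -0.00076687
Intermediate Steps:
Function('z')(v, J) = Mul(J, v)
c = -1256 (c = Add(Add(-66, Mul(42, -40)), 490) = Add(Add(-66, -1680), 490) = Add(-1746, 490) = -1256)
Pow(Add(c, Mul(Add(40, -41), 48)), -1) = Pow(Add(-1256, Mul(Add(40, -41), 48)), -1) = Pow(Add(-1256, Mul(-1, 48)), -1) = Pow(Add(-1256, -48), -1) = Pow(-1304, -1) = Rational(-1, 1304)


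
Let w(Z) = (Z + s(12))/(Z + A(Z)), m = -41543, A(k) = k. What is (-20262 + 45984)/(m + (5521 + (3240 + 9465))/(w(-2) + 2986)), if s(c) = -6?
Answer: -38428668/62056129 ≈ -0.61926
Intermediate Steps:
w(Z) = (-6 + Z)/(2*Z) (w(Z) = (Z - 6)/(Z + Z) = (-6 + Z)/((2*Z)) = (-6 + Z)*(1/(2*Z)) = (-6 + Z)/(2*Z))
(-20262 + 45984)/(m + (5521 + (3240 + 9465))/(w(-2) + 2986)) = (-20262 + 45984)/(-41543 + (5521 + (3240 + 9465))/((½)*(-6 - 2)/(-2) + 2986)) = 25722/(-41543 + (5521 + 12705)/((½)*(-½)*(-8) + 2986)) = 25722/(-41543 + 18226/(2 + 2986)) = 25722/(-41543 + 18226/2988) = 25722/(-41543 + 18226*(1/2988)) = 25722/(-41543 + 9113/1494) = 25722/(-62056129/1494) = 25722*(-1494/62056129) = -38428668/62056129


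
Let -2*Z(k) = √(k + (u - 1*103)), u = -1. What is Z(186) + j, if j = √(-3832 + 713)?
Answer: -√82/2 + I*√3119 ≈ -4.5277 + 55.848*I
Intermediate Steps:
Z(k) = -√(-104 + k)/2 (Z(k) = -√(k + (-1 - 1*103))/2 = -√(k + (-1 - 103))/2 = -√(k - 104)/2 = -√(-104 + k)/2)
j = I*√3119 (j = √(-3119) = I*√3119 ≈ 55.848*I)
Z(186) + j = -√(-104 + 186)/2 + I*√3119 = -√82/2 + I*√3119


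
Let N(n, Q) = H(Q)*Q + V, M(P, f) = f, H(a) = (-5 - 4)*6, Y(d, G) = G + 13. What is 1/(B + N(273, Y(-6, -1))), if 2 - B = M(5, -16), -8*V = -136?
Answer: -1/613 ≈ -0.0016313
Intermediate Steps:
V = 17 (V = -⅛*(-136) = 17)
Y(d, G) = 13 + G
H(a) = -54 (H(a) = -9*6 = -54)
B = 18 (B = 2 - 1*(-16) = 2 + 16 = 18)
N(n, Q) = 17 - 54*Q (N(n, Q) = -54*Q + 17 = 17 - 54*Q)
1/(B + N(273, Y(-6, -1))) = 1/(18 + (17 - 54*(13 - 1))) = 1/(18 + (17 - 54*12)) = 1/(18 + (17 - 648)) = 1/(18 - 631) = 1/(-613) = -1/613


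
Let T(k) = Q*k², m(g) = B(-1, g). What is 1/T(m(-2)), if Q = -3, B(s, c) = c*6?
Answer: -1/432 ≈ -0.0023148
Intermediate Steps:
B(s, c) = 6*c
m(g) = 6*g
T(k) = -3*k²
1/T(m(-2)) = 1/(-3*(6*(-2))²) = 1/(-3*(-12)²) = 1/(-3*144) = 1/(-432) = -1/432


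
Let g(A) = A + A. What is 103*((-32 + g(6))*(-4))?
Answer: 8240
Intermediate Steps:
g(A) = 2*A
103*((-32 + g(6))*(-4)) = 103*((-32 + 2*6)*(-4)) = 103*((-32 + 12)*(-4)) = 103*(-20*(-4)) = 103*80 = 8240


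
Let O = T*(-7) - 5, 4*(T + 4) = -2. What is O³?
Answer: 148877/8 ≈ 18610.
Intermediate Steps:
T = -9/2 (T = -4 + (¼)*(-2) = -4 - ½ = -9/2 ≈ -4.5000)
O = 53/2 (O = -9/2*(-7) - 5 = 63/2 - 5 = 53/2 ≈ 26.500)
O³ = (53/2)³ = 148877/8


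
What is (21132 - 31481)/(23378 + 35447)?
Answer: -10349/58825 ≈ -0.17593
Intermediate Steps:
(21132 - 31481)/(23378 + 35447) = -10349/58825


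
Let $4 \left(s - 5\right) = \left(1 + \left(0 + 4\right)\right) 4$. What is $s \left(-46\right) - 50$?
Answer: $-510$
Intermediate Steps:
$s = 10$ ($s = 5 + \frac{\left(1 + \left(0 + 4\right)\right) 4}{4} = 5 + \frac{\left(1 + 4\right) 4}{4} = 5 + \frac{5 \cdot 4}{4} = 5 + \frac{1}{4} \cdot 20 = 5 + 5 = 10$)
$s \left(-46\right) - 50 = 10 \left(-46\right) - 50 = -460 - 50 = -510$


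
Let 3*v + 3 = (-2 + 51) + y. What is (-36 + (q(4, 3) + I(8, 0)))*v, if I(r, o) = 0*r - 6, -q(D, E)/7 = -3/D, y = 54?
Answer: -1225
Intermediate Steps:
v = 100/3 (v = -1 + ((-2 + 51) + 54)/3 = -1 + (49 + 54)/3 = -1 + (⅓)*103 = -1 + 103/3 = 100/3 ≈ 33.333)
q(D, E) = 21/D (q(D, E) = -(-21)/D = 21/D)
I(r, o) = -6 (I(r, o) = 0 - 6 = -6)
(-36 + (q(4, 3) + I(8, 0)))*v = (-36 + (21/4 - 6))*(100/3) = (-36 - ¾)*(100/3) = -147/4*100/3 = -1225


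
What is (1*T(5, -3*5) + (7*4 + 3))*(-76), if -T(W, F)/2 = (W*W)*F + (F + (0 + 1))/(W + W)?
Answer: -297844/5 ≈ -59569.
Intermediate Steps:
T(W, F) = -(1 + F)/W - 2*F*W² (T(W, F) = -2*((W*W)*F + (F + (0 + 1))/(W + W)) = -2*(W²*F + (F + 1)/((2*W))) = -2*(F*W² + (1 + F)*(1/(2*W))) = -2*(F*W² + (1 + F)/(2*W)) = -(1 + F)/W - 2*F*W²)
(1*T(5, -3*5) + (7*4 + 3))*(-76) = (1*((-1 - (-3)*5 - 2*(-3*5)*5³)/5) + (7*4 + 3))*(-76) = (1*((-1 - 1*(-15) - 2*(-15)*125)/5) + (28 + 3))*(-76) = (1*((-1 + 15 + 3750)/5) + 31)*(-76) = (1*((⅕)*3764) + 31)*(-76) = (1*(3764/5) + 31)*(-76) = (3764/5 + 31)*(-76) = (3919/5)*(-76) = -297844/5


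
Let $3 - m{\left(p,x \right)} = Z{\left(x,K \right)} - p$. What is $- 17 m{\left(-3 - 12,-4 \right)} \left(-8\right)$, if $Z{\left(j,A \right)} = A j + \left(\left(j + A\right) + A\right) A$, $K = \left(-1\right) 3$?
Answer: $-7344$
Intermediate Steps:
$K = -3$
$Z{\left(j,A \right)} = A j + A \left(j + 2 A\right)$ ($Z{\left(j,A \right)} = A j + \left(\left(A + j\right) + A\right) A = A j + \left(j + 2 A\right) A = A j + A \left(j + 2 A\right)$)
$m{\left(p,x \right)} = -15 + p + 6 x$ ($m{\left(p,x \right)} = 3 - \left(2 \left(-3\right) \left(-3 + x\right) - p\right) = 3 - \left(\left(18 - 6 x\right) - p\right) = 3 - \left(18 - p - 6 x\right) = 3 + \left(-18 + p + 6 x\right) = -15 + p + 6 x$)
$- 17 m{\left(-3 - 12,-4 \right)} \left(-8\right) = - 17 \left(-15 - 15 + 6 \left(-4\right)\right) \left(-8\right) = - 17 \left(-15 - 15 - 24\right) \left(-8\right) = \left(-17\right) \left(-54\right) \left(-8\right) = 918 \left(-8\right) = -7344$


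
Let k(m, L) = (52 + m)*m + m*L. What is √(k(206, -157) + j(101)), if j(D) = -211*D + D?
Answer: 2*I*√101 ≈ 20.1*I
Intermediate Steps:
k(m, L) = L*m + m*(52 + m) (k(m, L) = m*(52 + m) + L*m = L*m + m*(52 + m))
j(D) = -210*D
√(k(206, -157) + j(101)) = √(206*(52 - 157 + 206) - 210*101) = √(206*101 - 21210) = √(20806 - 21210) = √(-404) = 2*I*√101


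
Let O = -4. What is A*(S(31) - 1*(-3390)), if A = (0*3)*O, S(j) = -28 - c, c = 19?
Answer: 0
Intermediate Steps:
S(j) = -47 (S(j) = -28 - 1*19 = -28 - 19 = -47)
A = 0 (A = (0*3)*(-4) = 0*(-4) = 0)
A*(S(31) - 1*(-3390)) = 0*(-47 - 1*(-3390)) = 0*(-47 + 3390) = 0*3343 = 0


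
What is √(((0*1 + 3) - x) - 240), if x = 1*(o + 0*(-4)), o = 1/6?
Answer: I*√8538/6 ≈ 15.4*I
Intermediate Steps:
o = ⅙ (o = 1*(⅙) = ⅙ ≈ 0.16667)
x = ⅙ (x = 1*(⅙ + 0*(-4)) = 1*(⅙ + 0) = 1*(⅙) = ⅙ ≈ 0.16667)
√(((0*1 + 3) - x) - 240) = √(((0*1 + 3) - 1*⅙) - 240) = √(((0 + 3) - ⅙) - 240) = √((3 - ⅙) - 240) = √(17/6 - 240) = √(-1423/6) = I*√8538/6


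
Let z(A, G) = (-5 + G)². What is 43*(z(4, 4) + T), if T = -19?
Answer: -774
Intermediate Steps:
43*(z(4, 4) + T) = 43*((-5 + 4)² - 19) = 43*((-1)² - 19) = 43*(1 - 19) = 43*(-18) = -774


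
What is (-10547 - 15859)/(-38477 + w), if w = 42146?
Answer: -8802/1223 ≈ -7.1971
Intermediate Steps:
(-10547 - 15859)/(-38477 + w) = (-10547 - 15859)/(-38477 + 42146) = -26406/3669 = -26406*1/3669 = -8802/1223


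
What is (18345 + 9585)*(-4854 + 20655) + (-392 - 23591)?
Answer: 441297947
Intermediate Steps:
(18345 + 9585)*(-4854 + 20655) + (-392 - 23591) = 27930*15801 - 23983 = 441321930 - 23983 = 441297947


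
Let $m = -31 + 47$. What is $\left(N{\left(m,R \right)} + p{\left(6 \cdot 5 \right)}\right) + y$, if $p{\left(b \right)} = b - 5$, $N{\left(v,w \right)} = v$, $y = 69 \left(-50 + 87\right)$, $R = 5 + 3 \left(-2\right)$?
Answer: $2594$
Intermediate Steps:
$m = 16$
$R = -1$ ($R = 5 - 6 = -1$)
$y = 2553$ ($y = 69 \cdot 37 = 2553$)
$p{\left(b \right)} = -5 + b$
$\left(N{\left(m,R \right)} + p{\left(6 \cdot 5 \right)}\right) + y = \left(16 + \left(-5 + 6 \cdot 5\right)\right) + 2553 = \left(16 + \left(-5 + 30\right)\right) + 2553 = \left(16 + 25\right) + 2553 = 41 + 2553 = 2594$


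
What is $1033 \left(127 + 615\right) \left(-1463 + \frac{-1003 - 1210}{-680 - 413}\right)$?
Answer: $- \frac{1223960103156}{1093} \approx -1.1198 \cdot 10^{9}$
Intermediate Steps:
$1033 \left(127 + 615\right) \left(-1463 + \frac{-1003 - 1210}{-680 - 413}\right) = 1033 \cdot 742 \left(-1463 - \frac{2213}{-1093}\right) = 1033 \cdot 742 \left(-1463 - - \frac{2213}{1093}\right) = 1033 \cdot 742 \left(-1463 + \frac{2213}{1093}\right) = 1033 \cdot 742 \left(- \frac{1596846}{1093}\right) = 1033 \left(- \frac{1184859732}{1093}\right) = - \frac{1223960103156}{1093}$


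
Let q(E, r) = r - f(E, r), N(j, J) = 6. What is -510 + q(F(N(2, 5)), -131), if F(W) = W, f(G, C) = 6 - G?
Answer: -641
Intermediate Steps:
q(E, r) = -6 + E + r (q(E, r) = r - (6 - E) = r + (-6 + E) = -6 + E + r)
-510 + q(F(N(2, 5)), -131) = -510 + (-6 + 6 - 131) = -510 - 131 = -641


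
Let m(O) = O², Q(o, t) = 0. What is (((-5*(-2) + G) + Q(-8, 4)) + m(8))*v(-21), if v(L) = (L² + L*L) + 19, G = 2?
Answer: 68476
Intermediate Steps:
v(L) = 19 + 2*L² (v(L) = (L² + L²) + 19 = 2*L² + 19 = 19 + 2*L²)
(((-5*(-2) + G) + Q(-8, 4)) + m(8))*v(-21) = (((-5*(-2) + 2) + 0) + 8²)*(19 + 2*(-21)²) = (((10 + 2) + 0) + 64)*(19 + 2*441) = ((12 + 0) + 64)*(19 + 882) = (12 + 64)*901 = 76*901 = 68476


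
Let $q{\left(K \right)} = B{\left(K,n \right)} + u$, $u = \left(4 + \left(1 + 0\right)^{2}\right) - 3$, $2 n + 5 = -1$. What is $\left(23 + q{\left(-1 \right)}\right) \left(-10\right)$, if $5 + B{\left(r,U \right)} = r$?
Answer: $-190$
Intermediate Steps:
$n = -3$ ($n = - \frac{5}{2} + \frac{1}{2} \left(-1\right) = - \frac{5}{2} - \frac{1}{2} = -3$)
$B{\left(r,U \right)} = -5 + r$
$u = 2$ ($u = \left(4 + 1^{2}\right) - 3 = \left(4 + 1\right) - 3 = 5 - 3 = 2$)
$q{\left(K \right)} = -3 + K$ ($q{\left(K \right)} = \left(-5 + K\right) + 2 = -3 + K$)
$\left(23 + q{\left(-1 \right)}\right) \left(-10\right) = \left(23 - 4\right) \left(-10\right) = 19 \left(-10\right) = -190$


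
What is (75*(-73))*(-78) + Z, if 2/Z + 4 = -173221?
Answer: 73975736248/173225 ≈ 4.2705e+5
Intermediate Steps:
Z = -2/173225 (Z = 2/(-4 - 173221) = 2/(-173225) = 2*(-1/173225) = -2/173225 ≈ -1.1546e-5)
(75*(-73))*(-78) + Z = (75*(-73))*(-78) - 2/173225 = -5475*(-78) - 2/173225 = 427050 - 2/173225 = 73975736248/173225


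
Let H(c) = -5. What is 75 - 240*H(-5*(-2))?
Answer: 1275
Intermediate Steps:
75 - 240*H(-5*(-2)) = 75 - 240*(-5) = 75 + 1200 = 1275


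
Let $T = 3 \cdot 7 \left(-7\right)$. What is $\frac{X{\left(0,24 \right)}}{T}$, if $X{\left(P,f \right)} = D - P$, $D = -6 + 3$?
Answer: $\frac{1}{49} \approx 0.020408$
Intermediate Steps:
$D = -3$
$X{\left(P,f \right)} = -3 - P$
$T = -147$ ($T = 21 \left(-7\right) = -147$)
$\frac{X{\left(0,24 \right)}}{T} = \frac{-3 - 0}{-147} = \left(-3 + 0\right) \left(- \frac{1}{147}\right) = \left(-3\right) \left(- \frac{1}{147}\right) = \frac{1}{49}$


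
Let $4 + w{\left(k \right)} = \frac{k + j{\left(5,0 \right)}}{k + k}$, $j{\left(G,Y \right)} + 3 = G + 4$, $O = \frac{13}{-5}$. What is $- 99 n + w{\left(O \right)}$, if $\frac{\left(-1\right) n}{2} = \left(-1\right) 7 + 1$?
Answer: $- \frac{31009}{26} \approx -1192.7$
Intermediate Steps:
$O = - \frac{13}{5}$ ($O = 13 \left(- \frac{1}{5}\right) = - \frac{13}{5} \approx -2.6$)
$n = 12$ ($n = - 2 \left(\left(-1\right) 7 + 1\right) = - 2 \left(-7 + 1\right) = \left(-2\right) \left(-6\right) = 12$)
$j{\left(G,Y \right)} = 1 + G$ ($j{\left(G,Y \right)} = -3 + \left(G + 4\right) = -3 + \left(4 + G\right) = 1 + G$)
$w{\left(k \right)} = -4 + \frac{6 + k}{2 k}$ ($w{\left(k \right)} = -4 + \frac{k + \left(1 + 5\right)}{k + k} = -4 + \frac{k + 6}{2 k} = -4 + \left(6 + k\right) \frac{1}{2 k} = -4 + \frac{6 + k}{2 k}$)
$- 99 n + w{\left(O \right)} = \left(-99\right) 12 - \left(\frac{7}{2} - \frac{3}{- \frac{13}{5}}\right) = -1188 + \left(- \frac{7}{2} + 3 \left(- \frac{5}{13}\right)\right) = -1188 - \frac{121}{26} = - \frac{31009}{26}$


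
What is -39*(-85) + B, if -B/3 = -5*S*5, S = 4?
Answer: 3615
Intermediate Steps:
B = 300 (B = -3*(-5*4)*5 = -(-60)*5 = -3*(-100) = 300)
-39*(-85) + B = -39*(-85) + 300 = 3315 + 300 = 3615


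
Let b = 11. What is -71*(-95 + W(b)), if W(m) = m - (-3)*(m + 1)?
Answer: 3408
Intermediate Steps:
W(m) = 3 + 4*m (W(m) = m - (-3)*(1 + m) = m - (-3 - 3*m) = m + (3 + 3*m) = 3 + 4*m)
-71*(-95 + W(b)) = -71*(-95 + (3 + 4*11)) = -71*(-95 + (3 + 44)) = -71*(-95 + 47) = -71*(-48) = 3408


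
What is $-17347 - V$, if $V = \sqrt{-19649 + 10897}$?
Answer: $-17347 - 4 i \sqrt{547} \approx -17347.0 - 93.552 i$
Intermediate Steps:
$V = 4 i \sqrt{547}$ ($V = \sqrt{-8752} = 4 i \sqrt{547} \approx 93.552 i$)
$-17347 - V = -17347 - 4 i \sqrt{547}$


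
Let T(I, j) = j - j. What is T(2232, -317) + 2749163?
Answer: 2749163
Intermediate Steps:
T(I, j) = 0
T(2232, -317) + 2749163 = 0 + 2749163 = 2749163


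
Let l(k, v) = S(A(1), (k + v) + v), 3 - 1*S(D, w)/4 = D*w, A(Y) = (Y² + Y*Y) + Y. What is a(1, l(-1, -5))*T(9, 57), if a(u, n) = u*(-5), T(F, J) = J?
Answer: -285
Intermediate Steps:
A(Y) = Y + 2*Y² (A(Y) = (Y² + Y²) + Y = 2*Y² + Y = Y + 2*Y²)
S(D, w) = 12 - 4*D*w
l(k, v) = 12 - 24*v - 12*k (l(k, v) = 12 - 4*1*(1 + 2*1)*((k + v) + v) = 12 - 4*1*(1 + 2)*(k + 2*v) = 12 - 4*1*3*(k + 2*v) = 12 - 4*3*(k + 2*v) = 12 + (-24*v - 12*k) = 12 - 24*v - 12*k)
a(u, n) = -5*u
a(1, l(-1, -5))*T(9, 57) = -5*1*57 = -5*57 = -285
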